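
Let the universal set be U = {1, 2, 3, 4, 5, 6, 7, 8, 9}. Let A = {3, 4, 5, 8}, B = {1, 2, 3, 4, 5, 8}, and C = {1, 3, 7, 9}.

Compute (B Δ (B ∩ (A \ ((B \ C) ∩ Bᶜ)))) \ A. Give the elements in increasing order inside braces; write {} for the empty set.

B \ C = {2, 4, 5, 8}
Bᶜ = {6, 7, 9}
(B \ C) ∩ Bᶜ = {}
A \ ((B \ C) ∩ Bᶜ) = {3, 4, 5, 8}
B ∩ (A \ ((B \ C) ∩ Bᶜ)) = {3, 4, 5, 8}
B Δ (B ∩ (A \ ((B \ C) ∩ Bᶜ))) = {1, 2}
(B Δ (B ∩ (A \ ((B \ C) ∩ Bᶜ)))) \ A = {1, 2}

{1, 2}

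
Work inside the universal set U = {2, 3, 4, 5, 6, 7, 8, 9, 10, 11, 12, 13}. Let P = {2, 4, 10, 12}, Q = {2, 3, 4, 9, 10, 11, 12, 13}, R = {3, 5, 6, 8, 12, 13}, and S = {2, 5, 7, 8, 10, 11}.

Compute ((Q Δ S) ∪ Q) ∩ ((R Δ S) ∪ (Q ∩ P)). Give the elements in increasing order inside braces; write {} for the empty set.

Q Δ S = {3, 4, 5, 7, 8, 9, 12, 13}
(Q Δ S) ∪ Q = {2, 3, 4, 5, 7, 8, 9, 10, 11, 12, 13}
R Δ S = {2, 3, 6, 7, 10, 11, 12, 13}
Q ∩ P = {2, 4, 10, 12}
(R Δ S) ∪ (Q ∩ P) = {2, 3, 4, 6, 7, 10, 11, 12, 13}
((Q Δ S) ∪ Q) ∩ ((R Δ S) ∪ (Q ∩ P)) = {2, 3, 4, 7, 10, 11, 12, 13}

{2, 3, 4, 7, 10, 11, 12, 13}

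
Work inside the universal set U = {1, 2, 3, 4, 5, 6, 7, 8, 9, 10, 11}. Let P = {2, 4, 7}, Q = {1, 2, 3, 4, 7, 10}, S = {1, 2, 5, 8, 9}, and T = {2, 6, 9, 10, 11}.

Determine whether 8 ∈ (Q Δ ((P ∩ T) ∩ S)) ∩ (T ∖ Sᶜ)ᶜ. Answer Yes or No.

8 ∉ P and 8 ∉ T, so 8 ∉ P ∩ T
8 ∉ (P ∩ T) and 8 ∈ S, so 8 ∉ (P ∩ T) ∩ S
8 ∉ Q and 8 ∉ ((P ∩ T) ∩ S), so 8 ∉ Q Δ ((P ∩ T) ∩ S)
8 ∈ S, so 8 ∉ Sᶜ
8 ∉ T and 8 ∉ Sᶜ, so 8 ∉ T ∖ Sᶜ
8 ∈ (T ∖ Sᶜ)ᶜ since 8 ∉ (T ∖ Sᶜ)
8 ∉ (Q Δ ((P ∩ T) ∩ S)) and 8 ∈ (T ∖ Sᶜ)ᶜ, so 8 ∉ (Q Δ ((P ∩ T) ∩ S)) ∩ (T ∖ Sᶜ)ᶜ

No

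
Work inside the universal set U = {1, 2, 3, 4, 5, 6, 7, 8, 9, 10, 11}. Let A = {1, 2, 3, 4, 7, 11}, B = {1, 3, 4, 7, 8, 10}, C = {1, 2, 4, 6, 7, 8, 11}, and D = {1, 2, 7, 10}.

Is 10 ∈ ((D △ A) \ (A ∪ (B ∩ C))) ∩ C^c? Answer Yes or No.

10 ∈ D and 10 ∉ A, so 10 ∈ D △ A
10 ∈ B and 10 ∉ C, so 10 ∉ B ∩ C
10 ∉ A and 10 ∉ (B ∩ C), so 10 ∉ A ∪ (B ∩ C)
10 ∈ (D △ A) and 10 ∉ (A ∪ (B ∩ C)), so 10 ∈ (D △ A) \ (A ∪ (B ∩ C))
10 ∉ C, so 10 ∈ C^c
10 ∈ ((D △ A) \ (A ∪ (B ∩ C))) and 10 ∈ C^c, so 10 ∈ ((D △ A) \ (A ∪ (B ∩ C))) ∩ C^c

Yes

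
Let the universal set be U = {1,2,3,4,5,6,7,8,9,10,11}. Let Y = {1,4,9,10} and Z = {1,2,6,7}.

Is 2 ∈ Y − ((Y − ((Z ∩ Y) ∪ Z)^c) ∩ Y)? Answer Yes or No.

2 ∈ Z and 2 ∉ Y, so 2 ∉ Z ∩ Y
2 ∉ (Z ∩ Y) and 2 ∈ Z, so 2 ∈ (Z ∩ Y) ∪ Z
2 ∉ ((Z ∩ Y) ∪ Z)^c since 2 ∈ ((Z ∩ Y) ∪ Z)
2 ∉ Y and 2 ∉ ((Z ∩ Y) ∪ Z)^c, so 2 ∉ Y − ((Z ∩ Y) ∪ Z)^c
2 ∉ (Y − ((Z ∩ Y) ∪ Z)^c) and 2 ∉ Y, so 2 ∉ (Y − ((Z ∩ Y) ∪ Z)^c) ∩ Y
2 ∉ Y and 2 ∉ ((Y − ((Z ∩ Y) ∪ Z)^c) ∩ Y), so 2 ∉ Y − ((Y − ((Z ∩ Y) ∪ Z)^c) ∩ Y)

No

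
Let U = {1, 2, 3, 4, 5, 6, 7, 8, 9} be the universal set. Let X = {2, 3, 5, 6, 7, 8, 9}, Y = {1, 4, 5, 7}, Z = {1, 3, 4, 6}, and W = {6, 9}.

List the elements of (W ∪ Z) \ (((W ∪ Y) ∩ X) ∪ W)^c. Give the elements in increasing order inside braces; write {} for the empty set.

W ∪ Z = {1, 3, 4, 6, 9}
W ∪ Y = {1, 4, 5, 6, 7, 9}
(W ∪ Y) ∩ X = {5, 6, 7, 9}
((W ∪ Y) ∩ X) ∪ W = {5, 6, 7, 9}
(((W ∪ Y) ∩ X) ∪ W)^c = {1, 2, 3, 4, 8}
(W ∪ Z) \ (((W ∪ Y) ∩ X) ∪ W)^c = {6, 9}

{6, 9}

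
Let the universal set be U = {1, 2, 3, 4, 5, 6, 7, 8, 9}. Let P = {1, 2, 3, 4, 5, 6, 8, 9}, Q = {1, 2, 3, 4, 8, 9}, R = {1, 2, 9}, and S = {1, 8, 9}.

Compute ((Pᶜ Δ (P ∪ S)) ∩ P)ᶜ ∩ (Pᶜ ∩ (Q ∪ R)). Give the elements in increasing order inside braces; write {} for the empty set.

{}

Pᶜ = {7}
P ∪ S = {1, 2, 3, 4, 5, 6, 8, 9}
Pᶜ Δ (P ∪ S) = {1, 2, 3, 4, 5, 6, 7, 8, 9}
(Pᶜ Δ (P ∪ S)) ∩ P = {1, 2, 3, 4, 5, 6, 8, 9}
((Pᶜ Δ (P ∪ S)) ∩ P)ᶜ = {7}
Q ∪ R = {1, 2, 3, 4, 8, 9}
Pᶜ ∩ (Q ∪ R) = {}
((Pᶜ Δ (P ∪ S)) ∩ P)ᶜ ∩ (Pᶜ ∩ (Q ∪ R)) = {}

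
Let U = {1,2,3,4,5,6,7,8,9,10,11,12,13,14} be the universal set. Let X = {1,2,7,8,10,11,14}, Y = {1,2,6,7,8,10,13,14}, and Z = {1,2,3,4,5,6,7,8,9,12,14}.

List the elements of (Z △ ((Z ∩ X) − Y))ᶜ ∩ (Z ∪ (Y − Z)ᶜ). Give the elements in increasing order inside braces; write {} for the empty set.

{11}

Z ∩ X = {1,2,7,8,14}
(Z ∩ X) − Y = {}
Z △ ((Z ∩ X) − Y) = {1,2,3,4,5,6,7,8,9,12,14}
(Z △ ((Z ∩ X) − Y))ᶜ = {10,11,13}
Y − Z = {10,13}
(Y − Z)ᶜ = {1,2,3,4,5,6,7,8,9,11,12,14}
Z ∪ (Y − Z)ᶜ = {1,2,3,4,5,6,7,8,9,11,12,14}
(Z △ ((Z ∩ X) − Y))ᶜ ∩ (Z ∪ (Y − Z)ᶜ) = {11}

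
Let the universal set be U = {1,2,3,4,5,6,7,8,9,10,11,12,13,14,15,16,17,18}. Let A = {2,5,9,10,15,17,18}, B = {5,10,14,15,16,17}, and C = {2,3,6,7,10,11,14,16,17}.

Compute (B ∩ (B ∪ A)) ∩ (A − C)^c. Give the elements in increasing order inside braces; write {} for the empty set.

{10,14,16,17}

B ∪ A = {2,5,9,10,14,15,16,17,18}
B ∩ (B ∪ A) = {5,10,14,15,16,17}
A − C = {5,9,15,18}
(A − C)^c = {1,2,3,4,6,7,8,10,11,12,13,14,16,17}
(B ∩ (B ∪ A)) ∩ (A − C)^c = {10,14,16,17}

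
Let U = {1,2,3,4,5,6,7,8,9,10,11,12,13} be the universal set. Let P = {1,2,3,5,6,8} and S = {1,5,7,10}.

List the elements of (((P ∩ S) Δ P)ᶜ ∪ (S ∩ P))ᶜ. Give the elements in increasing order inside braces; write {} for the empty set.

{2,3,6,8}

P ∩ S = {1,5}
(P ∩ S) Δ P = {2,3,6,8}
((P ∩ S) Δ P)ᶜ = {1,4,5,7,9,10,11,12,13}
S ∩ P = {1,5}
((P ∩ S) Δ P)ᶜ ∪ (S ∩ P) = {1,4,5,7,9,10,11,12,13}
(((P ∩ S) Δ P)ᶜ ∪ (S ∩ P))ᶜ = {2,3,6,8}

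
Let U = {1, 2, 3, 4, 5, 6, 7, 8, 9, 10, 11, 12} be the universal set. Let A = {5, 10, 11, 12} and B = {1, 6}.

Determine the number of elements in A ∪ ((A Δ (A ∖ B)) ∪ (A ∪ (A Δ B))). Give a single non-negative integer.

A ∖ B = {5, 10, 11, 12}
A Δ (A ∖ B) = {}
A Δ B = {1, 5, 6, 10, 11, 12}
A ∪ (A Δ B) = {1, 5, 6, 10, 11, 12}
(A Δ (A ∖ B)) ∪ (A ∪ (A Δ B)) = {1, 5, 6, 10, 11, 12}
A ∪ ((A Δ (A ∖ B)) ∪ (A ∪ (A Δ B))) = {1, 5, 6, 10, 11, 12}
|A ∪ ((A Δ (A ∖ B)) ∪ (A ∪ (A Δ B)))| = 6

6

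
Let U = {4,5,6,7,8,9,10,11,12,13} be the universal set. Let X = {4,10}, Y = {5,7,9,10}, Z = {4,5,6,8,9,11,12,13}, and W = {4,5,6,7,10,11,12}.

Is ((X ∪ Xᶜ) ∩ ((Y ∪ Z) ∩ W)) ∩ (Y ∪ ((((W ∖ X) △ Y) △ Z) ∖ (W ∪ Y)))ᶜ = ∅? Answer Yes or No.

Xᶜ = {5,6,7,8,9,11,12,13}
X ∪ Xᶜ = {4,5,6,7,8,9,10,11,12,13}
Y ∪ Z = {4,5,6,7,8,9,10,11,12,13}
(Y ∪ Z) ∩ W = {4,5,6,7,10,11,12}
(X ∪ Xᶜ) ∩ ((Y ∪ Z) ∩ W) = {4,5,6,7,10,11,12}
W ∖ X = {5,6,7,11,12}
(W ∖ X) △ Y = {6,9,10,11,12}
((W ∖ X) △ Y) △ Z = {4,5,8,10,13}
W ∪ Y = {4,5,6,7,9,10,11,12}
(((W ∖ X) △ Y) △ Z) ∖ (W ∪ Y) = {8,13}
Y ∪ ((((W ∖ X) △ Y) △ Z) ∖ (W ∪ Y)) = {5,7,8,9,10,13}
(Y ∪ ((((W ∖ X) △ Y) △ Z) ∖ (W ∪ Y)))ᶜ = {4,6,11,12}
4 lies in both, so they are not disjoint.

No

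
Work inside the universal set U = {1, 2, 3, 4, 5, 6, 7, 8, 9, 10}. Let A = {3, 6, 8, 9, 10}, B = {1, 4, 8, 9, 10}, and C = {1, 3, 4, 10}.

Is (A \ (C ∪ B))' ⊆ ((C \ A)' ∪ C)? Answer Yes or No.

C ∪ B = {1, 3, 4, 8, 9, 10}
A \ (C ∪ B) = {6}
(A \ (C ∪ B))' = {1, 2, 3, 4, 5, 7, 8, 9, 10}
C \ A = {1, 4}
(C \ A)' = {2, 3, 5, 6, 7, 8, 9, 10}
(C \ A)' ∪ C = {1, 2, 3, 4, 5, 6, 7, 8, 9, 10}
Every element of {1, 2, 3, 4, 5, 7, 8, 9, 10} is in {1, 2, 3, 4, 5, 6, 7, 8, 9, 10}, so (A \ (C ∪ B))' ⊆ (C \ A)' ∪ C.

Yes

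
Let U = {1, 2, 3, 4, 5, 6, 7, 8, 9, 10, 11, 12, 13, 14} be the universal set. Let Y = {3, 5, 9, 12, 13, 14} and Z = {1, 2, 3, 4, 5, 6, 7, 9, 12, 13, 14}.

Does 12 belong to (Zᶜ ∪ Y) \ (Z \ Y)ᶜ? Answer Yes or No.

12 ∈ Z, so 12 ∉ Zᶜ
12 ∉ Zᶜ and 12 ∈ Y, so 12 ∈ Zᶜ ∪ Y
12 ∈ Z and 12 ∈ Y, so 12 ∉ Z \ Y
12 ∈ (Z \ Y)ᶜ since 12 ∉ (Z \ Y)
12 ∈ (Zᶜ ∪ Y) and 12 ∈ (Z \ Y)ᶜ, so 12 ∉ (Zᶜ ∪ Y) \ (Z \ Y)ᶜ

No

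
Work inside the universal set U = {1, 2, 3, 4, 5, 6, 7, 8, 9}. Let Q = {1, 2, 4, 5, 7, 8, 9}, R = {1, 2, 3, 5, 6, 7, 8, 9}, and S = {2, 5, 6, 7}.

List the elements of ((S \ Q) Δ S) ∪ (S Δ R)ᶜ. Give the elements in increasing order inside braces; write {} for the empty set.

{2, 4, 5, 6, 7}

S \ Q = {6}
(S \ Q) Δ S = {2, 5, 7}
S Δ R = {1, 3, 8, 9}
(S Δ R)ᶜ = {2, 4, 5, 6, 7}
((S \ Q) Δ S) ∪ (S Δ R)ᶜ = {2, 4, 5, 6, 7}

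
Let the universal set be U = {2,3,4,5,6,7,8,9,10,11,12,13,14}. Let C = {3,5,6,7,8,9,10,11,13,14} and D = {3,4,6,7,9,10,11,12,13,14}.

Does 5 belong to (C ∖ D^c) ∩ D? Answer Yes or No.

No

5 ∉ D, so 5 ∈ D^c
5 ∈ C and 5 ∈ D^c, so 5 ∉ C ∖ D^c
5 ∉ (C ∖ D^c) and 5 ∉ D, so 5 ∉ (C ∖ D^c) ∩ D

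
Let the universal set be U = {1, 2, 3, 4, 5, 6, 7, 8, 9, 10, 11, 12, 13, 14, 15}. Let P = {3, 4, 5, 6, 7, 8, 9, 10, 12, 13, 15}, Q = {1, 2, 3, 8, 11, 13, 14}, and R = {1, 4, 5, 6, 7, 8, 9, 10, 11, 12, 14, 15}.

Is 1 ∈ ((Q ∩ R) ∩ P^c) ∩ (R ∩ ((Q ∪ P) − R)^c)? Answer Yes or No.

1 ∈ Q and 1 ∈ R, so 1 ∈ Q ∩ R
1 ∉ P, so 1 ∈ P^c
1 ∈ (Q ∩ R) and 1 ∈ P^c, so 1 ∈ (Q ∩ R) ∩ P^c
1 ∈ Q and 1 ∉ P, so 1 ∈ Q ∪ P
1 ∈ (Q ∪ P) and 1 ∈ R, so 1 ∉ (Q ∪ P) − R
1 ∈ ((Q ∪ P) − R)^c since 1 ∉ ((Q ∪ P) − R)
1 ∈ R and 1 ∈ ((Q ∪ P) − R)^c, so 1 ∈ R ∩ ((Q ∪ P) − R)^c
1 ∈ ((Q ∩ R) ∩ P^c) and 1 ∈ (R ∩ ((Q ∪ P) − R)^c), so 1 ∈ ((Q ∩ R) ∩ P^c) ∩ (R ∩ ((Q ∪ P) − R)^c)

Yes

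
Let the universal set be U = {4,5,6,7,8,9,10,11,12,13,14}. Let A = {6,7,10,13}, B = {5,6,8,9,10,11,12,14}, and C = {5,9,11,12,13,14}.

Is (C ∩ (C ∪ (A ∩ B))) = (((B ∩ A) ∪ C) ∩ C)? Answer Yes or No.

A ∩ B = {6,10}
C ∪ (A ∩ B) = {5,6,9,10,11,12,13,14}
C ∩ (C ∪ (A ∩ B)) = {5,9,11,12,13,14}
B ∩ A = {6,10}
(B ∩ A) ∪ C = {5,6,9,10,11,12,13,14}
((B ∩ A) ∪ C) ∩ C = {5,9,11,12,13,14}
Both equal {5,9,11,12,13,14}, so C ∩ (C ∪ (A ∩ B)) = ((B ∩ A) ∪ C) ∩ C.

Yes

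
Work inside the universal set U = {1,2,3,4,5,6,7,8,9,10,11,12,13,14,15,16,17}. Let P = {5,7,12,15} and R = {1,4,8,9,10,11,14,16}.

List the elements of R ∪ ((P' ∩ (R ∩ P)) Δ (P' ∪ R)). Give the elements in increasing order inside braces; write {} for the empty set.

P' = {1,2,3,4,6,8,9,10,11,13,14,16,17}
R ∩ P = {}
P' ∩ (R ∩ P) = {}
P' ∪ R = {1,2,3,4,6,8,9,10,11,13,14,16,17}
(P' ∩ (R ∩ P)) Δ (P' ∪ R) = {1,2,3,4,6,8,9,10,11,13,14,16,17}
R ∪ ((P' ∩ (R ∩ P)) Δ (P' ∪ R)) = {1,2,3,4,6,8,9,10,11,13,14,16,17}

{1,2,3,4,6,8,9,10,11,13,14,16,17}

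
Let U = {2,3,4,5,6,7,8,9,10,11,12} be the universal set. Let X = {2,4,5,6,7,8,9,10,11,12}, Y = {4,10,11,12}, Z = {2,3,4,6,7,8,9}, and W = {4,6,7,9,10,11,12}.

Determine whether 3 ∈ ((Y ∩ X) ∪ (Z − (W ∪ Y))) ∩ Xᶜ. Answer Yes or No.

3 ∉ Y and 3 ∉ X, so 3 ∉ Y ∩ X
3 ∉ W and 3 ∉ Y, so 3 ∉ W ∪ Y
3 ∈ Z and 3 ∉ (W ∪ Y), so 3 ∈ Z − (W ∪ Y)
3 ∉ (Y ∩ X) and 3 ∈ (Z − (W ∪ Y)), so 3 ∈ (Y ∩ X) ∪ (Z − (W ∪ Y))
3 ∉ X, so 3 ∈ Xᶜ
3 ∈ ((Y ∩ X) ∪ (Z − (W ∪ Y))) and 3 ∈ Xᶜ, so 3 ∈ ((Y ∩ X) ∪ (Z − (W ∪ Y))) ∩ Xᶜ

Yes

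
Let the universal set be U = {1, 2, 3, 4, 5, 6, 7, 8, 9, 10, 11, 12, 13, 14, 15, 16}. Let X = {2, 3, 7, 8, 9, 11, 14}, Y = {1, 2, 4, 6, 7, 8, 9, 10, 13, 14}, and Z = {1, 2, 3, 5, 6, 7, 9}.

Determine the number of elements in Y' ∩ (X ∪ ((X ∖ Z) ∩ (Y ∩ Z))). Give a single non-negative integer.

2

Y' = {3, 5, 11, 12, 15, 16}
X ∖ Z = {8, 11, 14}
Y ∩ Z = {1, 2, 6, 7, 9}
(X ∖ Z) ∩ (Y ∩ Z) = {}
X ∪ ((X ∖ Z) ∩ (Y ∩ Z)) = {2, 3, 7, 8, 9, 11, 14}
Y' ∩ (X ∪ ((X ∖ Z) ∩ (Y ∩ Z))) = {3, 11}
|Y' ∩ (X ∪ ((X ∖ Z) ∩ (Y ∩ Z)))| = 2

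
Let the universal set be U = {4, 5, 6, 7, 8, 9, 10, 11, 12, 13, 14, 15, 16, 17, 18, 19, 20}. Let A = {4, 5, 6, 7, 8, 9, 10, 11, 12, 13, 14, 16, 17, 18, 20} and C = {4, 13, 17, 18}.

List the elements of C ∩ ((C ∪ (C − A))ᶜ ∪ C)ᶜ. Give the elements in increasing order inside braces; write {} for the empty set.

{}

C − A = {}
C ∪ (C − A) = {4, 13, 17, 18}
(C ∪ (C − A))ᶜ = {5, 6, 7, 8, 9, 10, 11, 12, 14, 15, 16, 19, 20}
(C ∪ (C − A))ᶜ ∪ C = {4, 5, 6, 7, 8, 9, 10, 11, 12, 13, 14, 15, 16, 17, 18, 19, 20}
((C ∪ (C − A))ᶜ ∪ C)ᶜ = {}
C ∩ ((C ∪ (C − A))ᶜ ∪ C)ᶜ = {}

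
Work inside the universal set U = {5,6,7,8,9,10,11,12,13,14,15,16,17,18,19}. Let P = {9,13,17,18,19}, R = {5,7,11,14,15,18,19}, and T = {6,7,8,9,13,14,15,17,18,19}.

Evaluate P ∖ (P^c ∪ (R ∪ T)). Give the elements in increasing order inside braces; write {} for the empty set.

P^c = {5,6,7,8,10,11,12,14,15,16}
R ∪ T = {5,6,7,8,9,11,13,14,15,17,18,19}
P^c ∪ (R ∪ T) = {5,6,7,8,9,10,11,12,13,14,15,16,17,18,19}
P ∖ (P^c ∪ (R ∪ T)) = {}

{}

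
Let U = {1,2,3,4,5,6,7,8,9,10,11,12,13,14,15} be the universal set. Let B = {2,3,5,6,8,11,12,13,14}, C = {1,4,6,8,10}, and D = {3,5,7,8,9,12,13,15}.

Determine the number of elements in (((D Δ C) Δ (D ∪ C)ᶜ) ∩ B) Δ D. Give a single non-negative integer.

D Δ C = {1,3,4,5,6,7,9,10,12,13,15}
D ∪ C = {1,3,4,5,6,7,8,9,10,12,13,15}
(D ∪ C)ᶜ = {2,11,14}
(D Δ C) Δ (D ∪ C)ᶜ = {1,2,3,4,5,6,7,9,10,11,12,13,14,15}
((D Δ C) Δ (D ∪ C)ᶜ) ∩ B = {2,3,5,6,11,12,13,14}
(((D Δ C) Δ (D ∪ C)ᶜ) ∩ B) Δ D = {2,6,7,8,9,11,14,15}
|(((D Δ C) Δ (D ∪ C)ᶜ) ∩ B) Δ D| = 8

8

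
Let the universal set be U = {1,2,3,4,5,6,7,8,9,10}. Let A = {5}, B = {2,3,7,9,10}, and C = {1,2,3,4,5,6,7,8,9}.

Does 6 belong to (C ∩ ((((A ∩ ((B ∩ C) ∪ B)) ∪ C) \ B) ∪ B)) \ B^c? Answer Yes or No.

No

6 ∉ B and 6 ∈ C, so 6 ∉ B ∩ C
6 ∉ (B ∩ C) and 6 ∉ B, so 6 ∉ (B ∩ C) ∪ B
6 ∉ A and 6 ∉ ((B ∩ C) ∪ B), so 6 ∉ A ∩ ((B ∩ C) ∪ B)
6 ∉ (A ∩ ((B ∩ C) ∪ B)) and 6 ∈ C, so 6 ∈ (A ∩ ((B ∩ C) ∪ B)) ∪ C
6 ∈ ((A ∩ ((B ∩ C) ∪ B)) ∪ C) and 6 ∉ B, so 6 ∈ ((A ∩ ((B ∩ C) ∪ B)) ∪ C) \ B
6 ∈ (((A ∩ ((B ∩ C) ∪ B)) ∪ C) \ B) and 6 ∉ B, so 6 ∈ (((A ∩ ((B ∩ C) ∪ B)) ∪ C) \ B) ∪ B
6 ∈ C and 6 ∈ ((((A ∩ ((B ∩ C) ∪ B)) ∪ C) \ B) ∪ B), so 6 ∈ C ∩ ((((A ∩ ((B ∩ C) ∪ B)) ∪ C) \ B) ∪ B)
6 ∉ B, so 6 ∈ B^c
6 ∈ (C ∩ ((((A ∩ ((B ∩ C) ∪ B)) ∪ C) \ B) ∪ B)) and 6 ∈ B^c, so 6 ∉ (C ∩ ((((A ∩ ((B ∩ C) ∪ B)) ∪ C) \ B) ∪ B)) \ B^c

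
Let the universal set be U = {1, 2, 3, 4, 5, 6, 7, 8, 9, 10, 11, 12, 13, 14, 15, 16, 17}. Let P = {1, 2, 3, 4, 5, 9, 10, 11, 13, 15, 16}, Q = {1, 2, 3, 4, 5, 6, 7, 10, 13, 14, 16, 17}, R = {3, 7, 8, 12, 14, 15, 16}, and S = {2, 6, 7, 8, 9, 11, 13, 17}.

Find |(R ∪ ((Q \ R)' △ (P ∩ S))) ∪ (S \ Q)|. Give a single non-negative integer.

11

Q \ R = {1, 2, 4, 5, 6, 10, 13, 17}
(Q \ R)' = {3, 7, 8, 9, 11, 12, 14, 15, 16}
P ∩ S = {2, 9, 11, 13}
(Q \ R)' △ (P ∩ S) = {2, 3, 7, 8, 12, 13, 14, 15, 16}
R ∪ ((Q \ R)' △ (P ∩ S)) = {2, 3, 7, 8, 12, 13, 14, 15, 16}
S \ Q = {8, 9, 11}
(R ∪ ((Q \ R)' △ (P ∩ S))) ∪ (S \ Q) = {2, 3, 7, 8, 9, 11, 12, 13, 14, 15, 16}
|(R ∪ ((Q \ R)' △ (P ∩ S))) ∪ (S \ Q)| = 11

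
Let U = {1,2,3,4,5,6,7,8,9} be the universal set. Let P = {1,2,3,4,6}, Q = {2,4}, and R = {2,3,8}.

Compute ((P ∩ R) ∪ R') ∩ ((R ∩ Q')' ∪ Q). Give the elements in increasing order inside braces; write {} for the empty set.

{1,2,4,5,6,7,9}

P ∩ R = {2,3}
R' = {1,4,5,6,7,9}
(P ∩ R) ∪ R' = {1,2,3,4,5,6,7,9}
Q' = {1,3,5,6,7,8,9}
R ∩ Q' = {3,8}
(R ∩ Q')' = {1,2,4,5,6,7,9}
(R ∩ Q')' ∪ Q = {1,2,4,5,6,7,9}
((P ∩ R) ∪ R') ∩ ((R ∩ Q')' ∪ Q) = {1,2,4,5,6,7,9}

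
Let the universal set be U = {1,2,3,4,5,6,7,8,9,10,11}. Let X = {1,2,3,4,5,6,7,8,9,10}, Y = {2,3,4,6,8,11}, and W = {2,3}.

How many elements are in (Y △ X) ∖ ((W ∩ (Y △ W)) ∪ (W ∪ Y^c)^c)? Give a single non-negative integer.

Y △ X = {1,5,7,9,10,11}
Y △ W = {4,6,8,11}
W ∩ (Y △ W) = {}
Y^c = {1,5,7,9,10}
W ∪ Y^c = {1,2,3,5,7,9,10}
(W ∪ Y^c)^c = {4,6,8,11}
(W ∩ (Y △ W)) ∪ (W ∪ Y^c)^c = {4,6,8,11}
(Y △ X) ∖ ((W ∩ (Y △ W)) ∪ (W ∪ Y^c)^c) = {1,5,7,9,10}
|(Y △ X) ∖ ((W ∩ (Y △ W)) ∪ (W ∪ Y^c)^c)| = 5

5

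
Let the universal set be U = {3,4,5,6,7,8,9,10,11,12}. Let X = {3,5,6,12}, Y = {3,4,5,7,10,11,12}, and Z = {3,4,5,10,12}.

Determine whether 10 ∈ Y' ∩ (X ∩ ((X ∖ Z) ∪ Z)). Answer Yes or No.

10 ∈ Y, so 10 ∉ Y'
10 ∉ X and 10 ∈ Z, so 10 ∉ X ∖ Z
10 ∉ (X ∖ Z) and 10 ∈ Z, so 10 ∈ (X ∖ Z) ∪ Z
10 ∉ X and 10 ∈ ((X ∖ Z) ∪ Z), so 10 ∉ X ∩ ((X ∖ Z) ∪ Z)
10 ∉ Y' and 10 ∉ (X ∩ ((X ∖ Z) ∪ Z)), so 10 ∉ Y' ∩ (X ∩ ((X ∖ Z) ∪ Z))

No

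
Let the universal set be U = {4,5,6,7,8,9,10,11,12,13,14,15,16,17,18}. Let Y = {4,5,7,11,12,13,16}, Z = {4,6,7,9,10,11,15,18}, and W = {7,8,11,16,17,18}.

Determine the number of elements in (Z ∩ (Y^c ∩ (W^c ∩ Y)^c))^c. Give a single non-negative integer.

Y^c = {6,8,9,10,14,15,17,18}
W^c = {4,5,6,9,10,12,13,14,15}
W^c ∩ Y = {4,5,12,13}
(W^c ∩ Y)^c = {6,7,8,9,10,11,14,15,16,17,18}
Y^c ∩ (W^c ∩ Y)^c = {6,8,9,10,14,15,17,18}
Z ∩ (Y^c ∩ (W^c ∩ Y)^c) = {6,9,10,15,18}
(Z ∩ (Y^c ∩ (W^c ∩ Y)^c))^c = {4,5,7,8,11,12,13,14,16,17}
|(Z ∩ (Y^c ∩ (W^c ∩ Y)^c))^c| = 10

10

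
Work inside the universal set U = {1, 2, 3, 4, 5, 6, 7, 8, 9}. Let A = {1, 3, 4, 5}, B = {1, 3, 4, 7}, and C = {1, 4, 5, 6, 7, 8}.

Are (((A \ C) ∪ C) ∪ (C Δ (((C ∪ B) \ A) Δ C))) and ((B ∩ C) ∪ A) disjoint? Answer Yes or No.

A \ C = {3}
(A \ C) ∪ C = {1, 3, 4, 5, 6, 7, 8}
C ∪ B = {1, 3, 4, 5, 6, 7, 8}
(C ∪ B) \ A = {6, 7, 8}
((C ∪ B) \ A) Δ C = {1, 4, 5}
C Δ (((C ∪ B) \ A) Δ C) = {6, 7, 8}
((A \ C) ∪ C) ∪ (C Δ (((C ∪ B) \ A) Δ C)) = {1, 3, 4, 5, 6, 7, 8}
B ∩ C = {1, 4, 7}
(B ∩ C) ∪ A = {1, 3, 4, 5, 7}
1 lies in both, so they are not disjoint.

No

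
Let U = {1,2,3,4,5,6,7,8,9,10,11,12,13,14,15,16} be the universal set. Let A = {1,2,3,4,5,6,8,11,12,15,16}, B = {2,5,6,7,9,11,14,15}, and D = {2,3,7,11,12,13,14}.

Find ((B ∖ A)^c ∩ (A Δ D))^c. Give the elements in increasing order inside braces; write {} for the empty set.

B ∖ A = {7,9,14}
(B ∖ A)^c = {1,2,3,4,5,6,8,10,11,12,13,15,16}
A Δ D = {1,4,5,6,7,8,13,14,15,16}
(B ∖ A)^c ∩ (A Δ D) = {1,4,5,6,8,13,15,16}
((B ∖ A)^c ∩ (A Δ D))^c = {2,3,7,9,10,11,12,14}

{2,3,7,9,10,11,12,14}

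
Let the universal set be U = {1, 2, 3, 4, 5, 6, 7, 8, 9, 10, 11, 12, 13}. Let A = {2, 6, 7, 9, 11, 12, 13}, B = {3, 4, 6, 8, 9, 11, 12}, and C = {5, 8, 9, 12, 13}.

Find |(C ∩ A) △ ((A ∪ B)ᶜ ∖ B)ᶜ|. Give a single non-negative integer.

C ∩ A = {9, 12, 13}
A ∪ B = {2, 3, 4, 6, 7, 8, 9, 11, 12, 13}
(A ∪ B)ᶜ = {1, 5, 10}
(A ∪ B)ᶜ ∖ B = {1, 5, 10}
((A ∪ B)ᶜ ∖ B)ᶜ = {2, 3, 4, 6, 7, 8, 9, 11, 12, 13}
(C ∩ A) △ ((A ∪ B)ᶜ ∖ B)ᶜ = {2, 3, 4, 6, 7, 8, 11}
|(C ∩ A) △ ((A ∪ B)ᶜ ∖ B)ᶜ| = 7

7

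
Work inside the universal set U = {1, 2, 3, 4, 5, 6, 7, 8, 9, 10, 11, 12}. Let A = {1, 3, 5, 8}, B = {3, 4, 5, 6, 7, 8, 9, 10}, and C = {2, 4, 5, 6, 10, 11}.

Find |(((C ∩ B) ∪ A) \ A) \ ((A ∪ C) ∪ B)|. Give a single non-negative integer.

C ∩ B = {4, 5, 6, 10}
(C ∩ B) ∪ A = {1, 3, 4, 5, 6, 8, 10}
((C ∩ B) ∪ A) \ A = {4, 6, 10}
A ∪ C = {1, 2, 3, 4, 5, 6, 8, 10, 11}
(A ∪ C) ∪ B = {1, 2, 3, 4, 5, 6, 7, 8, 9, 10, 11}
(((C ∩ B) ∪ A) \ A) \ ((A ∪ C) ∪ B) = {}
|(((C ∩ B) ∪ A) \ A) \ ((A ∪ C) ∪ B)| = 0

0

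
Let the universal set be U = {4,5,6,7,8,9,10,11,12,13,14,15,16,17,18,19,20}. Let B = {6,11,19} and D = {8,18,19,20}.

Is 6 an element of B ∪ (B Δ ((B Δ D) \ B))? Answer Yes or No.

Yes

6 ∈ B and 6 ∉ D, so 6 ∈ B Δ D
6 ∈ (B Δ D) and 6 ∈ B, so 6 ∉ (B Δ D) \ B
6 ∈ B and 6 ∉ ((B Δ D) \ B), so 6 ∈ B Δ ((B Δ D) \ B)
6 ∈ B and 6 ∈ (B Δ ((B Δ D) \ B)), so 6 ∈ B ∪ (B Δ ((B Δ D) \ B))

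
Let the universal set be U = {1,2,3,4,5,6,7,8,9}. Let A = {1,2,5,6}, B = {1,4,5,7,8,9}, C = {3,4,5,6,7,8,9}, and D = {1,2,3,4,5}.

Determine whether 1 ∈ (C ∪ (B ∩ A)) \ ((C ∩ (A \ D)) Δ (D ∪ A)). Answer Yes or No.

No

1 ∈ B and 1 ∈ A, so 1 ∈ B ∩ A
1 ∉ C and 1 ∈ (B ∩ A), so 1 ∈ C ∪ (B ∩ A)
1 ∈ A and 1 ∈ D, so 1 ∉ A \ D
1 ∉ C and 1 ∉ (A \ D), so 1 ∉ C ∩ (A \ D)
1 ∈ D and 1 ∈ A, so 1 ∈ D ∪ A
1 ∉ (C ∩ (A \ D)) and 1 ∈ (D ∪ A), so 1 ∈ (C ∩ (A \ D)) Δ (D ∪ A)
1 ∈ (C ∪ (B ∩ A)) and 1 ∈ ((C ∩ (A \ D)) Δ (D ∪ A)), so 1 ∉ (C ∪ (B ∩ A)) \ ((C ∩ (A \ D)) Δ (D ∪ A))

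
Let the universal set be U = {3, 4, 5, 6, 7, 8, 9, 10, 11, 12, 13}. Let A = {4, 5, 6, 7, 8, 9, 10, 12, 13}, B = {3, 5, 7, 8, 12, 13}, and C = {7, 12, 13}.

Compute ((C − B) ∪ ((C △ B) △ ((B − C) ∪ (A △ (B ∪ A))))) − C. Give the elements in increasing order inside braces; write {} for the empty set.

{}

C − B = {}
C △ B = {3, 5, 8}
B − C = {3, 5, 8}
B ∪ A = {3, 4, 5, 6, 7, 8, 9, 10, 12, 13}
A △ (B ∪ A) = {3}
(B − C) ∪ (A △ (B ∪ A)) = {3, 5, 8}
(C △ B) △ ((B − C) ∪ (A △ (B ∪ A))) = {}
(C − B) ∪ ((C △ B) △ ((B − C) ∪ (A △ (B ∪ A)))) = {}
((C − B) ∪ ((C △ B) △ ((B − C) ∪ (A △ (B ∪ A))))) − C = {}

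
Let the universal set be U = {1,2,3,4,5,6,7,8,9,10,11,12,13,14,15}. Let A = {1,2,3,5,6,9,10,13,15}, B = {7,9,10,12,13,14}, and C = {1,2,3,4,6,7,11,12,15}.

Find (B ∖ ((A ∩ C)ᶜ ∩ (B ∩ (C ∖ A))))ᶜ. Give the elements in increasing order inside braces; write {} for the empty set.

{1,2,3,4,5,6,7,8,11,12,15}

A ∩ C = {1,2,3,6,15}
(A ∩ C)ᶜ = {4,5,7,8,9,10,11,12,13,14}
C ∖ A = {4,7,11,12}
B ∩ (C ∖ A) = {7,12}
(A ∩ C)ᶜ ∩ (B ∩ (C ∖ A)) = {7,12}
B ∖ ((A ∩ C)ᶜ ∩ (B ∩ (C ∖ A))) = {9,10,13,14}
(B ∖ ((A ∩ C)ᶜ ∩ (B ∩ (C ∖ A))))ᶜ = {1,2,3,4,5,6,7,8,11,12,15}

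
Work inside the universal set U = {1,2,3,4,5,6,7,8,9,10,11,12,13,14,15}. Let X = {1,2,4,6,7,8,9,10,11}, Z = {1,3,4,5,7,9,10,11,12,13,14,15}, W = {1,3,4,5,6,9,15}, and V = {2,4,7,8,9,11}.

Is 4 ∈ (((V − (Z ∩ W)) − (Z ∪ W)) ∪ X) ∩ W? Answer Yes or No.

4 ∈ Z and 4 ∈ W, so 4 ∈ Z ∩ W
4 ∈ V and 4 ∈ (Z ∩ W), so 4 ∉ V − (Z ∩ W)
4 ∈ Z and 4 ∈ W, so 4 ∈ Z ∪ W
4 ∉ (V − (Z ∩ W)) and 4 ∈ (Z ∪ W), so 4 ∉ (V − (Z ∩ W)) − (Z ∪ W)
4 ∉ ((V − (Z ∩ W)) − (Z ∪ W)) and 4 ∈ X, so 4 ∈ ((V − (Z ∩ W)) − (Z ∪ W)) ∪ X
4 ∈ (((V − (Z ∩ W)) − (Z ∪ W)) ∪ X) and 4 ∈ W, so 4 ∈ (((V − (Z ∩ W)) − (Z ∪ W)) ∪ X) ∩ W

Yes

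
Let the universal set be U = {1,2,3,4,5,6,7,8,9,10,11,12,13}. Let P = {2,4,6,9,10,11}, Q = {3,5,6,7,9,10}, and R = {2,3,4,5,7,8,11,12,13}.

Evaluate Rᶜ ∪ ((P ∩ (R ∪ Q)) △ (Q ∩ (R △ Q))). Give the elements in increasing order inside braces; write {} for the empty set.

Rᶜ = {1,6,9,10}
R ∪ Q = {2,3,4,5,6,7,8,9,10,11,12,13}
P ∩ (R ∪ Q) = {2,4,6,9,10,11}
R △ Q = {2,4,6,8,9,10,11,12,13}
Q ∩ (R △ Q) = {6,9,10}
(P ∩ (R ∪ Q)) △ (Q ∩ (R △ Q)) = {2,4,11}
Rᶜ ∪ ((P ∩ (R ∪ Q)) △ (Q ∩ (R △ Q))) = {1,2,4,6,9,10,11}

{1,2,4,6,9,10,11}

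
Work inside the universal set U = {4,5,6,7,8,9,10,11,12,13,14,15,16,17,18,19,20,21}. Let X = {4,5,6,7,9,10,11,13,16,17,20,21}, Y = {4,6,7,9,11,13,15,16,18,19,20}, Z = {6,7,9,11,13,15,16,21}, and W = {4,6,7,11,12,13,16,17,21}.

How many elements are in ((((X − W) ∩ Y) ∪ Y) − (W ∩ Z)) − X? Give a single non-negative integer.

3

X − W = {5,9,10,20}
(X − W) ∩ Y = {9,20}
((X − W) ∩ Y) ∪ Y = {4,6,7,9,11,13,15,16,18,19,20}
W ∩ Z = {6,7,11,13,16,21}
(((X − W) ∩ Y) ∪ Y) − (W ∩ Z) = {4,9,15,18,19,20}
((((X − W) ∩ Y) ∪ Y) − (W ∩ Z)) − X = {15,18,19}
|((((X − W) ∩ Y) ∪ Y) − (W ∩ Z)) − X| = 3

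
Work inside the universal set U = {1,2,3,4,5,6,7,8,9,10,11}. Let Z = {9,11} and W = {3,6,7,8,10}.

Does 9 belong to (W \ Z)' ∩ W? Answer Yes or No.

9 ∉ W and 9 ∈ Z, so 9 ∉ W \ Z
9 ∈ (W \ Z)' since 9 ∉ (W \ Z)
9 ∈ (W \ Z)' and 9 ∉ W, so 9 ∉ (W \ Z)' ∩ W

No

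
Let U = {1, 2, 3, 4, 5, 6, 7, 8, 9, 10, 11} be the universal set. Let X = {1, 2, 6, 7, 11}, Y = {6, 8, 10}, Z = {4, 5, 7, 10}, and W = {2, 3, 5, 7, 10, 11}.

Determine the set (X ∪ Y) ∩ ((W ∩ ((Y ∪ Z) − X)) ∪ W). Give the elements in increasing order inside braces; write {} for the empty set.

X ∪ Y = {1, 2, 6, 7, 8, 10, 11}
Y ∪ Z = {4, 5, 6, 7, 8, 10}
(Y ∪ Z) − X = {4, 5, 8, 10}
W ∩ ((Y ∪ Z) − X) = {5, 10}
(W ∩ ((Y ∪ Z) − X)) ∪ W = {2, 3, 5, 7, 10, 11}
(X ∪ Y) ∩ ((W ∩ ((Y ∪ Z) − X)) ∪ W) = {2, 7, 10, 11}

{2, 7, 10, 11}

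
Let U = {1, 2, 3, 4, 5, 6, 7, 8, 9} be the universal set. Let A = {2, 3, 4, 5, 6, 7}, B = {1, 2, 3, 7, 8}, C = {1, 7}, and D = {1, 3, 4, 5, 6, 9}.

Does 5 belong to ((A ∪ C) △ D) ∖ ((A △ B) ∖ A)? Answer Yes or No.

No

5 ∈ A and 5 ∉ C, so 5 ∈ A ∪ C
5 ∈ (A ∪ C) and 5 ∈ D, so 5 ∉ (A ∪ C) △ D
5 ∈ A and 5 ∉ B, so 5 ∈ A △ B
5 ∈ (A △ B) and 5 ∈ A, so 5 ∉ (A △ B) ∖ A
5 ∉ ((A ∪ C) △ D) and 5 ∉ ((A △ B) ∖ A), so 5 ∉ ((A ∪ C) △ D) ∖ ((A △ B) ∖ A)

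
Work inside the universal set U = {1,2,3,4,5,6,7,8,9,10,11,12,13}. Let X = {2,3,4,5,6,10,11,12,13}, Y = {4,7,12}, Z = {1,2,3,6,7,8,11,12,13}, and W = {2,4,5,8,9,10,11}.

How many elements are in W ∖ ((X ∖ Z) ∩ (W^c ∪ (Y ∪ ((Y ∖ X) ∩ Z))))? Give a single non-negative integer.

6

X ∖ Z = {4,5,10}
W^c = {1,3,6,7,12,13}
Y ∖ X = {7}
(Y ∖ X) ∩ Z = {7}
Y ∪ ((Y ∖ X) ∩ Z) = {4,7,12}
W^c ∪ (Y ∪ ((Y ∖ X) ∩ Z)) = {1,3,4,6,7,12,13}
(X ∖ Z) ∩ (W^c ∪ (Y ∪ ((Y ∖ X) ∩ Z))) = {4}
W ∖ ((X ∖ Z) ∩ (W^c ∪ (Y ∪ ((Y ∖ X) ∩ Z)))) = {2,5,8,9,10,11}
|W ∖ ((X ∖ Z) ∩ (W^c ∪ (Y ∪ ((Y ∖ X) ∩ Z))))| = 6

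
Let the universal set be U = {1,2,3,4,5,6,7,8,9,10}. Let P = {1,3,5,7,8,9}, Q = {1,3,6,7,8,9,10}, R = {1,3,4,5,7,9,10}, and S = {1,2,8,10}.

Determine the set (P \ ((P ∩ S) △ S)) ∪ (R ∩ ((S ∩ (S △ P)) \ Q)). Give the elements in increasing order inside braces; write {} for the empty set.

P ∩ S = {1,8}
(P ∩ S) △ S = {2,10}
P \ ((P ∩ S) △ S) = {1,3,5,7,8,9}
S △ P = {2,3,5,7,9,10}
S ∩ (S △ P) = {2,10}
(S ∩ (S △ P)) \ Q = {2}
R ∩ ((S ∩ (S △ P)) \ Q) = {}
(P \ ((P ∩ S) △ S)) ∪ (R ∩ ((S ∩ (S △ P)) \ Q)) = {1,3,5,7,8,9}

{1,3,5,7,8,9}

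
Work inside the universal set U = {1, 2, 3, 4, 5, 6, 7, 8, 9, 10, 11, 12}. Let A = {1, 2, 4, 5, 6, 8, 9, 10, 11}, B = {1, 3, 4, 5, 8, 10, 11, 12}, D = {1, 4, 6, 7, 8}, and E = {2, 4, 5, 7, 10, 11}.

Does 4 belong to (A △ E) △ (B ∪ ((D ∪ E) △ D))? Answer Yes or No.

Yes

4 ∈ A and 4 ∈ E, so 4 ∉ A △ E
4 ∈ D and 4 ∈ E, so 4 ∈ D ∪ E
4 ∈ (D ∪ E) and 4 ∈ D, so 4 ∉ (D ∪ E) △ D
4 ∈ B and 4 ∉ ((D ∪ E) △ D), so 4 ∈ B ∪ ((D ∪ E) △ D)
4 ∉ (A △ E) and 4 ∈ (B ∪ ((D ∪ E) △ D)), so 4 ∈ (A △ E) △ (B ∪ ((D ∪ E) △ D))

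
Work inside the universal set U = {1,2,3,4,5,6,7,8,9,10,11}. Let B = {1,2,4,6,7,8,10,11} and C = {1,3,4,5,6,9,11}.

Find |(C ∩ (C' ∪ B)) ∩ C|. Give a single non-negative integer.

C' = {2,7,8,10}
C' ∪ B = {1,2,4,6,7,8,10,11}
C ∩ (C' ∪ B) = {1,4,6,11}
(C ∩ (C' ∪ B)) ∩ C = {1,4,6,11}
|(C ∩ (C' ∪ B)) ∩ C| = 4

4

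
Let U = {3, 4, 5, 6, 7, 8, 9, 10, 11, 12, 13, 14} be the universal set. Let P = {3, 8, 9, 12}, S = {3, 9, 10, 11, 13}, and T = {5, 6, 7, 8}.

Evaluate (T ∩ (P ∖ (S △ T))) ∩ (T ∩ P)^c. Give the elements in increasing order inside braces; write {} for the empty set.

{}

S △ T = {3, 5, 6, 7, 8, 9, 10, 11, 13}
P ∖ (S △ T) = {12}
T ∩ (P ∖ (S △ T)) = {}
T ∩ P = {8}
(T ∩ P)^c = {3, 4, 5, 6, 7, 9, 10, 11, 12, 13, 14}
(T ∩ (P ∖ (S △ T))) ∩ (T ∩ P)^c = {}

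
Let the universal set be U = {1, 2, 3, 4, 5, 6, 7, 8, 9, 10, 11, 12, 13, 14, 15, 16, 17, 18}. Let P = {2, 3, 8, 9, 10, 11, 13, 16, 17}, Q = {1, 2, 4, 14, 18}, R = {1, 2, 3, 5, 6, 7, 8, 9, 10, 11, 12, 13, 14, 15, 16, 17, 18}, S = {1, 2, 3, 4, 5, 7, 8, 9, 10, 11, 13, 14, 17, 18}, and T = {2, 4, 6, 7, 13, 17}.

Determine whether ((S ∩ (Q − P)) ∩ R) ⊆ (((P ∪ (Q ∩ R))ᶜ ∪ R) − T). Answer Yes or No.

Q − P = {1, 4, 14, 18}
S ∩ (Q − P) = {1, 4, 14, 18}
(S ∩ (Q − P)) ∩ R = {1, 14, 18}
Q ∩ R = {1, 2, 14, 18}
P ∪ (Q ∩ R) = {1, 2, 3, 8, 9, 10, 11, 13, 14, 16, 17, 18}
(P ∪ (Q ∩ R))ᶜ = {4, 5, 6, 7, 12, 15}
(P ∪ (Q ∩ R))ᶜ ∪ R = {1, 2, 3, 4, 5, 6, 7, 8, 9, 10, 11, 12, 13, 14, 15, 16, 17, 18}
((P ∪ (Q ∩ R))ᶜ ∪ R) − T = {1, 3, 5, 8, 9, 10, 11, 12, 14, 15, 16, 18}
Every element of {1, 14, 18} is in {1, 3, 5, 8, 9, 10, 11, 12, 14, 15, 16, 18}, so (S ∩ (Q − P)) ∩ R ⊆ ((P ∪ (Q ∩ R))ᶜ ∪ R) − T.

Yes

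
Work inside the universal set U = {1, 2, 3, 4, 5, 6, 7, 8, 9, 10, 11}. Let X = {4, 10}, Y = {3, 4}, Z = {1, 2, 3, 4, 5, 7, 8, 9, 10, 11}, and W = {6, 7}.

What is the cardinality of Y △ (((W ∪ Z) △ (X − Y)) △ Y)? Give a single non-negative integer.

10

W ∪ Z = {1, 2, 3, 4, 5, 6, 7, 8, 9, 10, 11}
X − Y = {10}
(W ∪ Z) △ (X − Y) = {1, 2, 3, 4, 5, 6, 7, 8, 9, 11}
((W ∪ Z) △ (X − Y)) △ Y = {1, 2, 5, 6, 7, 8, 9, 11}
Y △ (((W ∪ Z) △ (X − Y)) △ Y) = {1, 2, 3, 4, 5, 6, 7, 8, 9, 11}
|Y △ (((W ∪ Z) △ (X − Y)) △ Y)| = 10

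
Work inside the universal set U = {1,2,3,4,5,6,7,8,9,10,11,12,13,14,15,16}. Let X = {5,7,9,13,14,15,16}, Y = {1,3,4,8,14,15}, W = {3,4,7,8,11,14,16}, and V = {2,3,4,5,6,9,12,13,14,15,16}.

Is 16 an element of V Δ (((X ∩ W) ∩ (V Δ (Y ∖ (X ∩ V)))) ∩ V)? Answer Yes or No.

16 ∈ X and 16 ∈ W, so 16 ∈ X ∩ W
16 ∈ X and 16 ∈ V, so 16 ∈ X ∩ V
16 ∉ Y and 16 ∈ (X ∩ V), so 16 ∉ Y ∖ (X ∩ V)
16 ∈ V and 16 ∉ (Y ∖ (X ∩ V)), so 16 ∈ V Δ (Y ∖ (X ∩ V))
16 ∈ (X ∩ W) and 16 ∈ (V Δ (Y ∖ (X ∩ V))), so 16 ∈ (X ∩ W) ∩ (V Δ (Y ∖ (X ∩ V)))
16 ∈ ((X ∩ W) ∩ (V Δ (Y ∖ (X ∩ V)))) and 16 ∈ V, so 16 ∈ ((X ∩ W) ∩ (V Δ (Y ∖ (X ∩ V)))) ∩ V
16 ∈ V and 16 ∈ (((X ∩ W) ∩ (V Δ (Y ∖ (X ∩ V)))) ∩ V), so 16 ∉ V Δ (((X ∩ W) ∩ (V Δ (Y ∖ (X ∩ V)))) ∩ V)

No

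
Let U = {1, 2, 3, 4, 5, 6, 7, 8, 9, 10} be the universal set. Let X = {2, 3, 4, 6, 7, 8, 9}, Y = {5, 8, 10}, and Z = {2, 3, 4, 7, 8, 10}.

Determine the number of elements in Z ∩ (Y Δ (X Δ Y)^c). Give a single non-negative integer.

1

X Δ Y = {2, 3, 4, 5, 6, 7, 9, 10}
(X Δ Y)^c = {1, 8}
Y Δ (X Δ Y)^c = {1, 5, 10}
Z ∩ (Y Δ (X Δ Y)^c) = {10}
|Z ∩ (Y Δ (X Δ Y)^c)| = 1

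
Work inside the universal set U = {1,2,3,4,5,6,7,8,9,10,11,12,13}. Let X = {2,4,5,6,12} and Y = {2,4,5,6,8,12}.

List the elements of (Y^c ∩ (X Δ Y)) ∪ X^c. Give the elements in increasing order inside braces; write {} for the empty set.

Y^c = {1,3,7,9,10,11,13}
X Δ Y = {8}
Y^c ∩ (X Δ Y) = {}
X^c = {1,3,7,8,9,10,11,13}
(Y^c ∩ (X Δ Y)) ∪ X^c = {1,3,7,8,9,10,11,13}

{1,3,7,8,9,10,11,13}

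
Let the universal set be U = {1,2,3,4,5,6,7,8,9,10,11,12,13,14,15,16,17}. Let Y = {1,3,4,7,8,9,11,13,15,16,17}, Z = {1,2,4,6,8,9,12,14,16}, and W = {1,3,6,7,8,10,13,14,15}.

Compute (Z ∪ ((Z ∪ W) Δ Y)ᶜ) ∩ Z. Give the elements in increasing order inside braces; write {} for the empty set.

{1,2,4,6,8,9,12,14,16}

Z ∪ W = {1,2,3,4,6,7,8,9,10,12,13,14,15,16}
(Z ∪ W) Δ Y = {2,6,10,11,12,14,17}
((Z ∪ W) Δ Y)ᶜ = {1,3,4,5,7,8,9,13,15,16}
Z ∪ ((Z ∪ W) Δ Y)ᶜ = {1,2,3,4,5,6,7,8,9,12,13,14,15,16}
(Z ∪ ((Z ∪ W) Δ Y)ᶜ) ∩ Z = {1,2,4,6,8,9,12,14,16}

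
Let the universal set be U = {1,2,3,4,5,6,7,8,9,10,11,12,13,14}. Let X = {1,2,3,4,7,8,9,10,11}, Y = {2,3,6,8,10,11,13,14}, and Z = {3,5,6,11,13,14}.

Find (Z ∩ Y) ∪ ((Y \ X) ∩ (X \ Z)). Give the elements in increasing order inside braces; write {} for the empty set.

{3,6,11,13,14}

Z ∩ Y = {3,6,11,13,14}
Y \ X = {6,13,14}
X \ Z = {1,2,4,7,8,9,10}
(Y \ X) ∩ (X \ Z) = {}
(Z ∩ Y) ∪ ((Y \ X) ∩ (X \ Z)) = {3,6,11,13,14}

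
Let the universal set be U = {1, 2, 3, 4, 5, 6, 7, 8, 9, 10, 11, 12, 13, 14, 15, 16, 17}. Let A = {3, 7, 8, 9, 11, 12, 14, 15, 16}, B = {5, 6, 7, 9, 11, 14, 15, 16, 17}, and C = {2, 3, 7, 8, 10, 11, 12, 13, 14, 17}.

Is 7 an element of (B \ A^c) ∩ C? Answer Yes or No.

7 ∈ A, so 7 ∉ A^c
7 ∈ B and 7 ∉ A^c, so 7 ∈ B \ A^c
7 ∈ (B \ A^c) and 7 ∈ C, so 7 ∈ (B \ A^c) ∩ C

Yes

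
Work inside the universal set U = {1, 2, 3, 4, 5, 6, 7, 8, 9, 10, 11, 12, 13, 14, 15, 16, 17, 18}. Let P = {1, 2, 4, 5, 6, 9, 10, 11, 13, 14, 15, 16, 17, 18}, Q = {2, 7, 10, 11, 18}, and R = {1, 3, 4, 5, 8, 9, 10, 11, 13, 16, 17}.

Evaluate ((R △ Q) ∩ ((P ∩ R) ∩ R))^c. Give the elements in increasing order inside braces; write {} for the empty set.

R △ Q = {1, 2, 3, 4, 5, 7, 8, 9, 13, 16, 17, 18}
P ∩ R = {1, 4, 5, 9, 10, 11, 13, 16, 17}
(P ∩ R) ∩ R = {1, 4, 5, 9, 10, 11, 13, 16, 17}
(R △ Q) ∩ ((P ∩ R) ∩ R) = {1, 4, 5, 9, 13, 16, 17}
((R △ Q) ∩ ((P ∩ R) ∩ R))^c = {2, 3, 6, 7, 8, 10, 11, 12, 14, 15, 18}

{2, 3, 6, 7, 8, 10, 11, 12, 14, 15, 18}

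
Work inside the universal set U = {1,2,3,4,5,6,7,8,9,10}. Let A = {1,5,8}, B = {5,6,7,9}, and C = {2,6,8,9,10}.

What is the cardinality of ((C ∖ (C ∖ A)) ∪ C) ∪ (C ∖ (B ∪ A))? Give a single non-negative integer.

5

C ∖ A = {2,6,9,10}
C ∖ (C ∖ A) = {8}
(C ∖ (C ∖ A)) ∪ C = {2,6,8,9,10}
B ∪ A = {1,5,6,7,8,9}
C ∖ (B ∪ A) = {2,10}
((C ∖ (C ∖ A)) ∪ C) ∪ (C ∖ (B ∪ A)) = {2,6,8,9,10}
|((C ∖ (C ∖ A)) ∪ C) ∪ (C ∖ (B ∪ A))| = 5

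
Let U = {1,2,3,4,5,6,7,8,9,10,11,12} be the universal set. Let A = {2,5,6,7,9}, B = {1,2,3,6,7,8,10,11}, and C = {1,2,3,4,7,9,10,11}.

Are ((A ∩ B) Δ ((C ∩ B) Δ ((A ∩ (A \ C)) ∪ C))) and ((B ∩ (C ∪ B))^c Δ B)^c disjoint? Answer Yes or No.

Yes

A ∩ B = {2,6,7}
C ∩ B = {1,2,3,7,10,11}
A \ C = {5,6}
A ∩ (A \ C) = {5,6}
(A ∩ (A \ C)) ∪ C = {1,2,3,4,5,6,7,9,10,11}
(C ∩ B) Δ ((A ∩ (A \ C)) ∪ C) = {4,5,6,9}
(A ∩ B) Δ ((C ∩ B) Δ ((A ∩ (A \ C)) ∪ C)) = {2,4,5,7,9}
C ∪ B = {1,2,3,4,6,7,8,9,10,11}
B ∩ (C ∪ B) = {1,2,3,6,7,8,10,11}
(B ∩ (C ∪ B))^c = {4,5,9,12}
(B ∩ (C ∪ B))^c Δ B = {1,2,3,4,5,6,7,8,9,10,11,12}
((B ∩ (C ∪ B))^c Δ B)^c = {}
{2,4,5,7,9} and {} share no elements.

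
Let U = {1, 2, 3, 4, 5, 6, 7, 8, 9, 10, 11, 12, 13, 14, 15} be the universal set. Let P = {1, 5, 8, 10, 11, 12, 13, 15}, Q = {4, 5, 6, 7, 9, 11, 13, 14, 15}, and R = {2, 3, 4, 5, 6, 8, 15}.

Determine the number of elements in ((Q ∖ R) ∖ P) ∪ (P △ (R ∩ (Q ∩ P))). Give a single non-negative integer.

Q ∖ R = {7, 9, 11, 13, 14}
(Q ∖ R) ∖ P = {7, 9, 14}
Q ∩ P = {5, 11, 13, 15}
R ∩ (Q ∩ P) = {5, 15}
P △ (R ∩ (Q ∩ P)) = {1, 8, 10, 11, 12, 13}
((Q ∖ R) ∖ P) ∪ (P △ (R ∩ (Q ∩ P))) = {1, 7, 8, 9, 10, 11, 12, 13, 14}
|((Q ∖ R) ∖ P) ∪ (P △ (R ∩ (Q ∩ P)))| = 9

9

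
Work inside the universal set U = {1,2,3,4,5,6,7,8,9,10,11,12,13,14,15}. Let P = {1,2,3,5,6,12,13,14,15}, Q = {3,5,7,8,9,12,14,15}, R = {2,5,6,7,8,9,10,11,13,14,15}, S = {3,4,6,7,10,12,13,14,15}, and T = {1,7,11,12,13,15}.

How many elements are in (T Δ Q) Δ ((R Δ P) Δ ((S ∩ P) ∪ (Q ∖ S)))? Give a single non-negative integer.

7

T Δ Q = {1,3,5,8,9,11,13,14}
R Δ P = {1,3,7,8,9,10,11,12}
S ∩ P = {3,6,12,13,14,15}
Q ∖ S = {5,8,9}
(S ∩ P) ∪ (Q ∖ S) = {3,5,6,8,9,12,13,14,15}
(R Δ P) Δ ((S ∩ P) ∪ (Q ∖ S)) = {1,5,6,7,10,11,13,14,15}
(T Δ Q) Δ ((R Δ P) Δ ((S ∩ P) ∪ (Q ∖ S))) = {3,6,7,8,9,10,15}
|(T Δ Q) Δ ((R Δ P) Δ ((S ∩ P) ∪ (Q ∖ S)))| = 7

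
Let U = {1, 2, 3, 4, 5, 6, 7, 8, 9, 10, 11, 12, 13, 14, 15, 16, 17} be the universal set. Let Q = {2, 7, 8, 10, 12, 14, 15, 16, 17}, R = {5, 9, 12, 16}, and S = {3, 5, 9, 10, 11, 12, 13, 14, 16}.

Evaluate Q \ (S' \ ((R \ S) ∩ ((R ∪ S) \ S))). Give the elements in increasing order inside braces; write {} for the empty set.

S' = {1, 2, 4, 6, 7, 8, 15, 17}
R \ S = {}
R ∪ S = {3, 5, 9, 10, 11, 12, 13, 14, 16}
(R ∪ S) \ S = {}
(R \ S) ∩ ((R ∪ S) \ S) = {}
S' \ ((R \ S) ∩ ((R ∪ S) \ S)) = {1, 2, 4, 6, 7, 8, 15, 17}
Q \ (S' \ ((R \ S) ∩ ((R ∪ S) \ S))) = {10, 12, 14, 16}

{10, 12, 14, 16}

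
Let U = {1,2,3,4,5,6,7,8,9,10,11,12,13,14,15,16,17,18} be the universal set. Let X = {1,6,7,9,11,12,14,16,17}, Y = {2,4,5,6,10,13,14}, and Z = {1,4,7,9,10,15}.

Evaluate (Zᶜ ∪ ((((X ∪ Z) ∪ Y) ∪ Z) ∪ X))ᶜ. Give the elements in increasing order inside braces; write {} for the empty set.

{}

Zᶜ = {2,3,5,6,8,11,12,13,14,16,17,18}
X ∪ Z = {1,4,6,7,9,10,11,12,14,15,16,17}
(X ∪ Z) ∪ Y = {1,2,4,5,6,7,9,10,11,12,13,14,15,16,17}
((X ∪ Z) ∪ Y) ∪ Z = {1,2,4,5,6,7,9,10,11,12,13,14,15,16,17}
(((X ∪ Z) ∪ Y) ∪ Z) ∪ X = {1,2,4,5,6,7,9,10,11,12,13,14,15,16,17}
Zᶜ ∪ ((((X ∪ Z) ∪ Y) ∪ Z) ∪ X) = {1,2,3,4,5,6,7,8,9,10,11,12,13,14,15,16,17,18}
(Zᶜ ∪ ((((X ∪ Z) ∪ Y) ∪ Z) ∪ X))ᶜ = {}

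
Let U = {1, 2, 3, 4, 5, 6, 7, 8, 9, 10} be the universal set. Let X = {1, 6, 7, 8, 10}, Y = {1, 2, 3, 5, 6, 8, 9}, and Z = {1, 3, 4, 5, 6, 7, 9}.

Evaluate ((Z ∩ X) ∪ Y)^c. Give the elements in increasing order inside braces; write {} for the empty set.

{4, 10}

Z ∩ X = {1, 6, 7}
(Z ∩ X) ∪ Y = {1, 2, 3, 5, 6, 7, 8, 9}
((Z ∩ X) ∪ Y)^c = {4, 10}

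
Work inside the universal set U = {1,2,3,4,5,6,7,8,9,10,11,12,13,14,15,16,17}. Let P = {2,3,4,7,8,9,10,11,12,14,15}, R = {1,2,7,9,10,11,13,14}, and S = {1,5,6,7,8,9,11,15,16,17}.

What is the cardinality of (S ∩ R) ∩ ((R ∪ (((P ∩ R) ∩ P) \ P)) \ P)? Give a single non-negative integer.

1

S ∩ R = {1,7,9,11}
P ∩ R = {2,7,9,10,11,14}
(P ∩ R) ∩ P = {2,7,9,10,11,14}
((P ∩ R) ∩ P) \ P = {}
R ∪ (((P ∩ R) ∩ P) \ P) = {1,2,7,9,10,11,13,14}
(R ∪ (((P ∩ R) ∩ P) \ P)) \ P = {1,13}
(S ∩ R) ∩ ((R ∪ (((P ∩ R) ∩ P) \ P)) \ P) = {1}
|(S ∩ R) ∩ ((R ∪ (((P ∩ R) ∩ P) \ P)) \ P)| = 1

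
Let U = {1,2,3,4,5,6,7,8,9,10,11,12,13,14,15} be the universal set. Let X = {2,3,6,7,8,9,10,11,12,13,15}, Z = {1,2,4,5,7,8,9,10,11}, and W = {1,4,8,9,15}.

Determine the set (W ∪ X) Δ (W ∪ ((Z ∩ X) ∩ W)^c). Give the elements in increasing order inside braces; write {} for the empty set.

W ∪ X = {1,2,3,4,6,7,8,9,10,11,12,13,15}
Z ∩ X = {2,7,8,9,10,11}
(Z ∩ X) ∩ W = {8,9}
((Z ∩ X) ∩ W)^c = {1,2,3,4,5,6,7,10,11,12,13,14,15}
W ∪ ((Z ∩ X) ∩ W)^c = {1,2,3,4,5,6,7,8,9,10,11,12,13,14,15}
(W ∪ X) Δ (W ∪ ((Z ∩ X) ∩ W)^c) = {5,14}

{5,14}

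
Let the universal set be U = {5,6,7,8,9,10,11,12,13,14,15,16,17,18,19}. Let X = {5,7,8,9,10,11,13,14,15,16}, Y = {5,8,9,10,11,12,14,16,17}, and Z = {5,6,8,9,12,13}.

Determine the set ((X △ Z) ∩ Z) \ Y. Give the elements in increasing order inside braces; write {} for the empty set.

X △ Z = {6,7,10,11,12,14,15,16}
(X △ Z) ∩ Z = {6,12}
((X △ Z) ∩ Z) \ Y = {6}

{6}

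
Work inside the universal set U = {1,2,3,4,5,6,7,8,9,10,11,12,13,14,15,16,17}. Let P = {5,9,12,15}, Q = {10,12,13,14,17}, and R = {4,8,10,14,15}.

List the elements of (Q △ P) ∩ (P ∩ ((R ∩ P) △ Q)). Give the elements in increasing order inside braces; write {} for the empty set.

{15}

Q △ P = {5,9,10,13,14,15,17}
R ∩ P = {15}
(R ∩ P) △ Q = {10,12,13,14,15,17}
P ∩ ((R ∩ P) △ Q) = {12,15}
(Q △ P) ∩ (P ∩ ((R ∩ P) △ Q)) = {15}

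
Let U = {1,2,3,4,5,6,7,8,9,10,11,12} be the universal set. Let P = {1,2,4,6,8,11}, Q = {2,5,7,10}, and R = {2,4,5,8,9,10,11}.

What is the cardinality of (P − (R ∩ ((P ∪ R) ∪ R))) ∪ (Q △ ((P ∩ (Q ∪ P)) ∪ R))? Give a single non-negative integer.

P ∪ R = {1,2,4,5,6,8,9,10,11}
(P ∪ R) ∪ R = {1,2,4,5,6,8,9,10,11}
R ∩ ((P ∪ R) ∪ R) = {2,4,5,8,9,10,11}
P − (R ∩ ((P ∪ R) ∪ R)) = {1,6}
Q ∪ P = {1,2,4,5,6,7,8,10,11}
P ∩ (Q ∪ P) = {1,2,4,6,8,11}
(P ∩ (Q ∪ P)) ∪ R = {1,2,4,5,6,8,9,10,11}
Q △ ((P ∩ (Q ∪ P)) ∪ R) = {1,4,6,7,8,9,11}
(P − (R ∩ ((P ∪ R) ∪ R))) ∪ (Q △ ((P ∩ (Q ∪ P)) ∪ R)) = {1,4,6,7,8,9,11}
|(P − (R ∩ ((P ∪ R) ∪ R))) ∪ (Q △ ((P ∩ (Q ∪ P)) ∪ R))| = 7

7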